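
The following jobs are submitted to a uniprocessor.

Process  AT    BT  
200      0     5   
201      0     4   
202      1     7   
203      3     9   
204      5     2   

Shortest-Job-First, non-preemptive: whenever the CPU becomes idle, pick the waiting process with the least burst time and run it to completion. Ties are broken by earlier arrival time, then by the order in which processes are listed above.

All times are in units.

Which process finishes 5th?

Schedule: | 201 0-4 | 200 4-9 | 204 9-11 | 202 11-18 | 203 18-27 |
Completion: 200=9  201=4  202=18  203=27  204=11
Turnaround (C−A): 200=9  201=4  202=17  203=24  204=6
Finish order: 201 → 200 → 204 → 202 → 203

203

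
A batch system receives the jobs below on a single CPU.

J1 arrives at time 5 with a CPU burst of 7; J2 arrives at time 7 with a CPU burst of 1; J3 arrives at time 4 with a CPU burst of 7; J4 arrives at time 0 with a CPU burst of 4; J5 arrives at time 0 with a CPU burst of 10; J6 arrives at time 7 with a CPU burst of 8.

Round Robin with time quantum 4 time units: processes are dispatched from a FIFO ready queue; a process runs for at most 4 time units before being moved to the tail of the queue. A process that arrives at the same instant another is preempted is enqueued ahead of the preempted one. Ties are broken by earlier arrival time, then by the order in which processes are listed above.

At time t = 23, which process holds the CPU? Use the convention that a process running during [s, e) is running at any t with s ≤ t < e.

Timeline: | J4 0-4 | J5 4-8 | J3 8-12 | J1 12-16 | J2 16-17 | J6 17-21 | J5 21-25 | J3 25-28 | J1 28-31 | J6 31-35 | J5 35-37 |
Completion: J1=31  J2=17  J3=28  J4=4  J5=37  J6=35

J5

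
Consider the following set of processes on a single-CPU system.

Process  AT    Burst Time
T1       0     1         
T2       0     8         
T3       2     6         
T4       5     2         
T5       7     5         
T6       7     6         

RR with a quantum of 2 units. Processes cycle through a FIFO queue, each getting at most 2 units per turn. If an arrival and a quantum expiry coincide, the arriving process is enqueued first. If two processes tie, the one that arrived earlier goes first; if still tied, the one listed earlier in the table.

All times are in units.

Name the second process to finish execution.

Timeline: | T1 0-1 | T2 1-3 | T3 3-5 | T2 5-7 | T4 7-9 | T3 9-11 | T5 11-13 | T6 13-15 | T2 15-17 | T3 17-19 | T5 19-21 | T6 21-23 | T2 23-25 | T5 25-26 | T6 26-28 |
Completion: T1=1  T2=25  T3=19  T4=9  T5=26  T6=28
Finish order: T1 → T4 → T3 → T2 → T5 → T6

T4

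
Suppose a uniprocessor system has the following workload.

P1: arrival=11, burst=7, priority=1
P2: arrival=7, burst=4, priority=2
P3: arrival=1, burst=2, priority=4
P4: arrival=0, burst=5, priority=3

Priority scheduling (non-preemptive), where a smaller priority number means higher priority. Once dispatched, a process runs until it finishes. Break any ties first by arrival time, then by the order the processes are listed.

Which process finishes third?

P2

Timeline: | P4 0-5 | P3 5-7 | P2 7-11 | P1 11-18 |
Completion: P1=18  P2=11  P3=7  P4=5
Turnaround (C−A): P1=7  P2=4  P3=6  P4=5
Finish order: P4 → P3 → P2 → P1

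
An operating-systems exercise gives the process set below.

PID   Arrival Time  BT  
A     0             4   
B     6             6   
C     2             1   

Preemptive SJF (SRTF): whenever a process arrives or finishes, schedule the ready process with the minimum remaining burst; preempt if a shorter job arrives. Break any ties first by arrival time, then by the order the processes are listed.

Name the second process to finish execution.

Timeline: | A 0-2 | C 2-3 | A 3-5 | idle 5-6 | B 6-12 |
Completion: A=5  B=12  C=3
Finish order: C → A → B

A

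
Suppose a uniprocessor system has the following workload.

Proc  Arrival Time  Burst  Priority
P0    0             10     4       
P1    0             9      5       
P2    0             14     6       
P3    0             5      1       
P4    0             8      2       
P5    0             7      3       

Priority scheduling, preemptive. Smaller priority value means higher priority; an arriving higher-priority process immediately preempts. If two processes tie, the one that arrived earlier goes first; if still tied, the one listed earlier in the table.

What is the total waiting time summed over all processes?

107

Gantt: | P3 0-5 | P4 5-13 | P5 13-20 | P0 20-30 | P1 30-39 | P2 39-53 |
Completion: P0=30  P1=39  P2=53  P3=5  P4=13  P5=20
Waiting = turnaround − burst: P0=20, P1=30, P2=39, P3=0, P4=5, P5=13
Total waiting = 20 + 30 + 39 + 0 + 5 + 13 = 107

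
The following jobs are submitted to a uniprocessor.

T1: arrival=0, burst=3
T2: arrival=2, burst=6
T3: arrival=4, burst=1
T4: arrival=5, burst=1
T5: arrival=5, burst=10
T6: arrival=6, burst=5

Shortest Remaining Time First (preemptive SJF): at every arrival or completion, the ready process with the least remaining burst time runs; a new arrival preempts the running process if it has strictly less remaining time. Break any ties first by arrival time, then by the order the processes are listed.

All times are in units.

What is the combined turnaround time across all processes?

Timeline: | T1 0-3 | T2 3-4 | T3 4-5 | T4 5-6 | T2 6-11 | T6 11-16 | T5 16-26 |
Completion: T1=3  T2=11  T3=5  T4=6  T5=26  T6=16
Turnaround = completion − arrival: T1=3, T2=9, T3=1, T4=1, T5=21, T6=10
Total turnaround = 3 + 9 + 1 + 1 + 21 + 10 = 45

45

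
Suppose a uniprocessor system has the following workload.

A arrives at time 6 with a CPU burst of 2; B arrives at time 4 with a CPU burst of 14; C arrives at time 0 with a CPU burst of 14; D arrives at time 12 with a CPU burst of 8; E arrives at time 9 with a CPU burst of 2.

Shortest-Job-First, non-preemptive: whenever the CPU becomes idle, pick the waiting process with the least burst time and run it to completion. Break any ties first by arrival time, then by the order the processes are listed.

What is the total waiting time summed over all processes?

Timeline: | C 0-14 | A 14-16 | E 16-18 | D 18-26 | B 26-40 |
Completion: A=16  B=40  C=14  D=26  E=18
Waiting = turnaround − burst: A=8, B=22, C=0, D=6, E=7
Total waiting = 8 + 22 + 0 + 6 + 7 = 43

43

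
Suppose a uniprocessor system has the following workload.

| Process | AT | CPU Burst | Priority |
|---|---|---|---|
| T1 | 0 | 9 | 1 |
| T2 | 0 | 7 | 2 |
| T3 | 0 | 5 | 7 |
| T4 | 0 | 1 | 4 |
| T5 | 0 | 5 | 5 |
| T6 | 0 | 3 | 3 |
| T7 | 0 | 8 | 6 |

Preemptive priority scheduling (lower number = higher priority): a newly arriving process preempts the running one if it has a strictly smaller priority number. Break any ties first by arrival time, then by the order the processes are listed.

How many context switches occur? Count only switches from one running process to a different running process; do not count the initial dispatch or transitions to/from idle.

6

Schedule: | T1 0-9 | T2 9-16 | T6 16-19 | T4 19-20 | T5 20-25 | T7 25-33 | T3 33-38 |
Completion: T1=9  T2=16  T3=38  T4=20  T5=25  T6=19  T7=33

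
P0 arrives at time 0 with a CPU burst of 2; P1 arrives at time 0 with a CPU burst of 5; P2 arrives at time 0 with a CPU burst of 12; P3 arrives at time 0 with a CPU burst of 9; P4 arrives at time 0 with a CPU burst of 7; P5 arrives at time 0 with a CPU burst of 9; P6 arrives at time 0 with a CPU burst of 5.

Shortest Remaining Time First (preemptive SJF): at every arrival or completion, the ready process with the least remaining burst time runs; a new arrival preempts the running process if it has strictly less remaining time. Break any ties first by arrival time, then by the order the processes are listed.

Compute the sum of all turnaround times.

Timeline: | P0 0-2 | P1 2-7 | P6 7-12 | P4 12-19 | P3 19-28 | P5 28-37 | P2 37-49 |
Completion: P0=2  P1=7  P2=49  P3=28  P4=19  P5=37  P6=12
Turnaround = completion − arrival: P0=2, P1=7, P2=49, P3=28, P4=19, P5=37, P6=12
Total turnaround = 2 + 7 + 49 + 28 + 19 + 37 + 12 = 154

154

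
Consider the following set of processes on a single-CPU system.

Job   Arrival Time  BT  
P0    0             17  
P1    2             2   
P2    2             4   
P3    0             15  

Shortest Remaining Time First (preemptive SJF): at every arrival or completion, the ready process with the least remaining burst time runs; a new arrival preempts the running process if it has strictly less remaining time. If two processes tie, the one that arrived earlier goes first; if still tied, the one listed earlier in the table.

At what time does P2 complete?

8

Gantt: | P3 0-2 | P1 2-4 | P2 4-8 | P3 8-21 | P0 21-38 |
Completion: P0=38  P1=4  P2=8  P3=21
Turnaround (C−A): P0=38  P1=2  P2=6  P3=21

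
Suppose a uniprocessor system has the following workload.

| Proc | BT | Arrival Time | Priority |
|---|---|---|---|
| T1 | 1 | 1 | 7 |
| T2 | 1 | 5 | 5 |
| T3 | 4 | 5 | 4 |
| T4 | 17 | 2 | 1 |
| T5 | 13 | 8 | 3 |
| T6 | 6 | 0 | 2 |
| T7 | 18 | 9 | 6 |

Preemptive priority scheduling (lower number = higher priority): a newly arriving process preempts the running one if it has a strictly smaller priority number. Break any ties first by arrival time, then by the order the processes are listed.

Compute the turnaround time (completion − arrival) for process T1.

59

Gantt: | T6 0-2 | T4 2-19 | T6 19-23 | T5 23-36 | T3 36-40 | T2 40-41 | T7 41-59 | T1 59-60 |
Completion: T1=60  T2=41  T3=40  T4=19  T5=36  T6=23  T7=59
Turnaround (C−A): T1=59  T2=36  T3=35  T4=17  T5=28  T6=23  T7=50
Turnaround(T1) = completion − arrival = 60 − 1 = 59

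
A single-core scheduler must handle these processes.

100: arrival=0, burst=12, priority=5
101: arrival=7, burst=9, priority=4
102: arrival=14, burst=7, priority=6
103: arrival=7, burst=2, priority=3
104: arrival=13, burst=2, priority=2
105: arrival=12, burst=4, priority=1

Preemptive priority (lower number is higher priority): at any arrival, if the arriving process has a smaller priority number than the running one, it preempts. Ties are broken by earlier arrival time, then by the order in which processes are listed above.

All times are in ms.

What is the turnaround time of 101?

17

Gantt: | 100 0-7 | 103 7-9 | 101 9-12 | 105 12-16 | 104 16-18 | 101 18-24 | 100 24-29 | 102 29-36 |
Completion: 100=29  101=24  102=36  103=9  104=18  105=16
Turnaround(101) = completion − arrival = 24 − 7 = 17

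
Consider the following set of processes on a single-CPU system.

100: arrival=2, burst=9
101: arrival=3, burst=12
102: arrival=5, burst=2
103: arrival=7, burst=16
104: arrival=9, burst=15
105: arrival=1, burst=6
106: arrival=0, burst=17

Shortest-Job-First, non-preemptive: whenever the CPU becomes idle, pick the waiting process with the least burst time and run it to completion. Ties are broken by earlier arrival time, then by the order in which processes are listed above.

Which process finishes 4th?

Gantt: | 106 0-17 | 102 17-19 | 105 19-25 | 100 25-34 | 101 34-46 | 104 46-61 | 103 61-77 |
Completion: 100=34  101=46  102=19  103=77  104=61  105=25  106=17
Turnaround (C−A): 100=32  101=43  102=14  103=70  104=52  105=24  106=17
Finish order: 106 → 102 → 105 → 100 → 101 → 104 → 103

100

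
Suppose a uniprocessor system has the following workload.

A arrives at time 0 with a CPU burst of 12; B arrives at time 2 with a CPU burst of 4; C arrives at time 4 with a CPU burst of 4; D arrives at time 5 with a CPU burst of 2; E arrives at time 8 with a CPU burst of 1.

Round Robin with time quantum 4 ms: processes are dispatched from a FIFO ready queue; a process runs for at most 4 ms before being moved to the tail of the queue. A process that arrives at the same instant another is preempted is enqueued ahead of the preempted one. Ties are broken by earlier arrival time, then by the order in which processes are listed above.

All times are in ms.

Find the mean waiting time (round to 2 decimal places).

Timeline: | A 0-4 | B 4-8 | C 8-12 | A 12-16 | D 16-18 | E 18-19 | A 19-23 |
Completion: A=23  B=8  C=12  D=18  E=19
Turnaround (C−A): A=23  B=6  C=8  D=13  E=11
Waiting times: A=11, B=2, C=4, D=11, E=10
Average waiting = (11+2+4+11+10) / 5 = 38/5 = 7.60

7.60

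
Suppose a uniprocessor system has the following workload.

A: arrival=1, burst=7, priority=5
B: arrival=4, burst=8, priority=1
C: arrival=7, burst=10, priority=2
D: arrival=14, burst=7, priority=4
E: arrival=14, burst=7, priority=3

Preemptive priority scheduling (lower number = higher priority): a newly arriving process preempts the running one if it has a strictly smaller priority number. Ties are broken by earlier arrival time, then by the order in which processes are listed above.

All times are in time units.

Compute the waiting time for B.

0

Gantt: | idle 0-1 | A 1-4 | B 4-12 | C 12-22 | E 22-29 | D 29-36 | A 36-40 |
Completion: A=40  B=12  C=22  D=36  E=29
Waiting(B) = turnaround − burst = 8 − 8 = 0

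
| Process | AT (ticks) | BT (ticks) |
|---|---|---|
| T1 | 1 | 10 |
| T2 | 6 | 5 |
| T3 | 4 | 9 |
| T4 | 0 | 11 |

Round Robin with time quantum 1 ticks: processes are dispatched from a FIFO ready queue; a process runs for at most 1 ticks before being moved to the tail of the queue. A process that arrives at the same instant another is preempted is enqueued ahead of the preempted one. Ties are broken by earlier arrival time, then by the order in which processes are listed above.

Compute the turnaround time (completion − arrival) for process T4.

34

Gantt: | T4 0-1 | T1 1-2 | T4 2-3 | T1 3-4 | T4 4-5 | T3 5-6 | T1 6-7 | T4 7-8 | T2 8-9 | T3 9-10 | T1 10-11 | T4 11-12 | T2 12-13 | T3 13-14 | T1 14-15 | T4 15-16 | T2 16-17 | T3 17-18 | T1 18-19 | T4 19-20 | T2 20-21 | T3 21-22 | T1 22-23 | T4 23-24 | T2 24-25 | T3 25-26 | T1 26-27 | T4 27-28 | T3 28-29 | T1 29-30 | T4 30-31 | T3 31-32 | T1 32-33 | T4 33-34 | T3 34-35 |
Completion: T1=33  T2=25  T3=35  T4=34
Turnaround (C−A): T1=32  T2=19  T3=31  T4=34
Turnaround(T4) = completion − arrival = 34 − 0 = 34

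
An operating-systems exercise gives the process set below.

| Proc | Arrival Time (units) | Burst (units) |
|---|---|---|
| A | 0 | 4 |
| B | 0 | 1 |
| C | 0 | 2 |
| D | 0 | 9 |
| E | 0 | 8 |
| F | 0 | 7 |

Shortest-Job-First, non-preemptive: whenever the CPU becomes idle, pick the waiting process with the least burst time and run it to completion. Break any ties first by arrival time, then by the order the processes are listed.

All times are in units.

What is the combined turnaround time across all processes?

78

Schedule: | B 0-1 | C 1-3 | A 3-7 | F 7-14 | E 14-22 | D 22-31 |
Completion: A=7  B=1  C=3  D=31  E=22  F=14
Turnaround (C−A): A=7  B=1  C=3  D=31  E=22  F=14
Turnaround = completion − arrival: A=7, B=1, C=3, D=31, E=22, F=14
Total turnaround = 7 + 1 + 3 + 31 + 22 + 14 = 78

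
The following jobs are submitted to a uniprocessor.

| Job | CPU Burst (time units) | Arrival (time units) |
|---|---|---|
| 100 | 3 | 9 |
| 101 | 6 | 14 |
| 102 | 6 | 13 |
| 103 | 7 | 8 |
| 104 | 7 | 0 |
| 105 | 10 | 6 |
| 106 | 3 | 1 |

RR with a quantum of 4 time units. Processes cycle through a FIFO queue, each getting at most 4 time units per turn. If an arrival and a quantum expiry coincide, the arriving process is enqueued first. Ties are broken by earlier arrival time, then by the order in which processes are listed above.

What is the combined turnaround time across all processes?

Gantt: | 104 0-4 | 106 4-7 | 104 7-10 | 105 10-14 | 103 14-18 | 100 18-21 | 102 21-25 | 101 25-29 | 105 29-33 | 103 33-36 | 102 36-38 | 101 38-40 | 105 40-42 |
Completion: 100=21  101=40  102=38  103=36  104=10  105=42  106=7
Turnaround = completion − arrival: 100=12, 101=26, 102=25, 103=28, 104=10, 105=36, 106=6
Total turnaround = 12 + 26 + 25 + 28 + 10 + 36 + 6 = 143

143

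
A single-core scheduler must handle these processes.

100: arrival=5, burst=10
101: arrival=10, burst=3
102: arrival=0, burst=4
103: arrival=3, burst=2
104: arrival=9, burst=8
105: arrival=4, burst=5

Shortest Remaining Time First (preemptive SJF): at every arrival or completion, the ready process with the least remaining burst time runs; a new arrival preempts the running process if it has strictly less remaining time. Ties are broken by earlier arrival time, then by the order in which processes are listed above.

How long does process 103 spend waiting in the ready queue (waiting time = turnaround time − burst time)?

Gantt: | 102 0-4 | 103 4-6 | 105 6-11 | 101 11-14 | 104 14-22 | 100 22-32 |
Completion: 100=32  101=14  102=4  103=6  104=22  105=11
Turnaround (C−A): 100=27  101=4  102=4  103=3  104=13  105=7
Waiting(103) = turnaround − burst = 3 − 2 = 1

1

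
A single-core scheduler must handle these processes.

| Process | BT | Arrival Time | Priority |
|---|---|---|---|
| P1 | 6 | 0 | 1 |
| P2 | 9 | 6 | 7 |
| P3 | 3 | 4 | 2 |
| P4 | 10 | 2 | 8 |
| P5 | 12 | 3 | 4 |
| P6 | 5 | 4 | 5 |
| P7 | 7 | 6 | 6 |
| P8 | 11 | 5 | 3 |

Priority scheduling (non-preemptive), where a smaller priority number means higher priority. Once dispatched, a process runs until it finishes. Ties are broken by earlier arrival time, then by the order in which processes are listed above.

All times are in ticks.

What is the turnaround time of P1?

6

Timeline: | P1 0-6 | P3 6-9 | P8 9-20 | P5 20-32 | P6 32-37 | P7 37-44 | P2 44-53 | P4 53-63 |
Completion: P1=6  P2=53  P3=9  P4=63  P5=32  P6=37  P7=44  P8=20
Turnaround (C−A): P1=6  P2=47  P3=5  P4=61  P5=29  P6=33  P7=38  P8=15
Turnaround(P1) = completion − arrival = 6 − 0 = 6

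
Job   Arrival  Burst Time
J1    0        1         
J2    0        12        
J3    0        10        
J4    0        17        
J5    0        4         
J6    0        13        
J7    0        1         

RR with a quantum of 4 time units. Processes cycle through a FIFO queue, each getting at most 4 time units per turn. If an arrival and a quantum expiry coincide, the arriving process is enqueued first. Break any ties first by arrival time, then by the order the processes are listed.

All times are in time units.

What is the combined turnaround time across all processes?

241

Timeline: | J1 0-1 | J2 1-5 | J3 5-9 | J4 9-13 | J5 13-17 | J6 17-21 | J7 21-22 | J2 22-26 | J3 26-30 | J4 30-34 | J6 34-38 | J2 38-42 | J3 42-44 | J4 44-48 | J6 48-52 | J4 52-56 | J6 56-57 | J4 57-58 |
Completion: J1=1  J2=42  J3=44  J4=58  J5=17  J6=57  J7=22
Turnaround = completion − arrival: J1=1, J2=42, J3=44, J4=58, J5=17, J6=57, J7=22
Total turnaround = 1 + 42 + 44 + 58 + 17 + 57 + 22 = 241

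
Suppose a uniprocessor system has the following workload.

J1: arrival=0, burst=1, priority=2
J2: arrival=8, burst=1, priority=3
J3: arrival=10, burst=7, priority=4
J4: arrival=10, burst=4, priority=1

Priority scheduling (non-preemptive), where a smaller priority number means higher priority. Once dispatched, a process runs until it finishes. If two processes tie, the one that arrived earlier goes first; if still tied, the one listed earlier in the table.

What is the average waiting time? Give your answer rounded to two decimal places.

1.00

Gantt: | J1 0-1 | idle 1-8 | J2 8-9 | idle 9-10 | J4 10-14 | J3 14-21 |
Completion: J1=1  J2=9  J3=21  J4=14
Waiting times: J1=0, J2=0, J3=4, J4=0
Average waiting = (0+0+4+0) / 4 = 4/4 = 1.00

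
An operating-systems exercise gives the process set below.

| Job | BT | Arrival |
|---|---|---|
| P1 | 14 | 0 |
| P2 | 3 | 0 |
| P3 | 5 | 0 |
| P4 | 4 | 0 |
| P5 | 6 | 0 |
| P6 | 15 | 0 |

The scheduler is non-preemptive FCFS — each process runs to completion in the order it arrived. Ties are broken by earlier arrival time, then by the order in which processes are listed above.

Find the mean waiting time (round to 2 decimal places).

Gantt: | P1 0-14 | P2 14-17 | P3 17-22 | P4 22-26 | P5 26-32 | P6 32-47 |
Completion: P1=14  P2=17  P3=22  P4=26  P5=32  P6=47
Turnaround (C−A): P1=14  P2=17  P3=22  P4=26  P5=32  P6=47
Waiting times: P1=0, P2=14, P3=17, P4=22, P5=26, P6=32
Average waiting = (0+14+17+22+26+32) / 6 = 111/6 = 18.50

18.50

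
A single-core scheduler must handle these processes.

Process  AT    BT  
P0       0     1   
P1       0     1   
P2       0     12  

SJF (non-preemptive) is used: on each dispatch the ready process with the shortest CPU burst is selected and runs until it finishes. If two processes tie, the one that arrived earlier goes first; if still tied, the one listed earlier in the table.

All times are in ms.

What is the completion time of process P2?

Timeline: | P0 0-1 | P1 1-2 | P2 2-14 |
Completion: P0=1  P1=2  P2=14
Turnaround (C−A): P0=1  P1=2  P2=14

14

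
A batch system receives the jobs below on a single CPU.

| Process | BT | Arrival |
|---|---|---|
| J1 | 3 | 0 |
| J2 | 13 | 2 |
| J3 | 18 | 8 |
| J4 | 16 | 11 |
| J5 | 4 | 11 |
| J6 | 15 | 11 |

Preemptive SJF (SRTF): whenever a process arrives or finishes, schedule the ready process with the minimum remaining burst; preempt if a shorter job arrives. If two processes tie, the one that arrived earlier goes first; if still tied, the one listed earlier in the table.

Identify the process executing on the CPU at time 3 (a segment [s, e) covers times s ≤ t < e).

J2

Timeline: | J1 0-3 | J2 3-11 | J5 11-15 | J2 15-20 | J6 20-35 | J4 35-51 | J3 51-69 |
Completion: J1=3  J2=20  J3=69  J4=51  J5=15  J6=35
Turnaround (C−A): J1=3  J2=18  J3=61  J4=40  J5=4  J6=24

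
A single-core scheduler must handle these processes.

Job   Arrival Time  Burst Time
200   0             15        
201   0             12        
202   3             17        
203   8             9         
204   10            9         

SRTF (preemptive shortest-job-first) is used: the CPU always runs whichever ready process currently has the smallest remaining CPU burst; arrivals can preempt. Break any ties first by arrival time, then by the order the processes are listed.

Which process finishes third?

204

Timeline: | 201 0-12 | 203 12-21 | 204 21-30 | 200 30-45 | 202 45-62 |
Completion: 200=45  201=12  202=62  203=21  204=30
Turnaround (C−A): 200=45  201=12  202=59  203=13  204=20
Finish order: 201 → 203 → 204 → 200 → 202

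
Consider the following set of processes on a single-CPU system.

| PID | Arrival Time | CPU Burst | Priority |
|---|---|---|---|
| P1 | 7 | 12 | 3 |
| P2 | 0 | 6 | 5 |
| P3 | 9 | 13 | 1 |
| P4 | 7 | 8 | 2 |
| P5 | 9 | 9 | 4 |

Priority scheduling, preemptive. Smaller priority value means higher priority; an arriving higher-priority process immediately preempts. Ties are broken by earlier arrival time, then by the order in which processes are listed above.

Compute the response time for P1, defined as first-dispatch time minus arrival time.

Schedule: | P2 0-6 | idle 6-7 | P4 7-9 | P3 9-22 | P4 22-28 | P1 28-40 | P5 40-49 |
Completion: P1=40  P2=6  P3=22  P4=28  P5=49
Turnaround (C−A): P1=33  P2=6  P3=13  P4=21  P5=40
Response(P1) = first start − arrival = 28 − 7 = 21

21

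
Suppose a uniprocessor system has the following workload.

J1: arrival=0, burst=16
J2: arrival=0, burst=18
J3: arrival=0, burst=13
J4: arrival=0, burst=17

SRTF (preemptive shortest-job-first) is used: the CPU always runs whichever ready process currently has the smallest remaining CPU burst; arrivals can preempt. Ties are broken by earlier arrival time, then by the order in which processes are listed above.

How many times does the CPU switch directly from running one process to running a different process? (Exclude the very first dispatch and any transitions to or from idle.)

Schedule: | J3 0-13 | J1 13-29 | J4 29-46 | J2 46-64 |
Completion: J1=29  J2=64  J3=13  J4=46
Turnaround (C−A): J1=29  J2=64  J3=13  J4=46

3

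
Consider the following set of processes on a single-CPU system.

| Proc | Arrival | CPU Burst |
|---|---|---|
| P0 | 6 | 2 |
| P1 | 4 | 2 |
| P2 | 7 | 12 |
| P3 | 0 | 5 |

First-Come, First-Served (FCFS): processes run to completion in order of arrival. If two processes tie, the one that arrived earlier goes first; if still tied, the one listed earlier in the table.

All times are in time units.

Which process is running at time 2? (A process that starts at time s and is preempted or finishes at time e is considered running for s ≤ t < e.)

P3

Schedule: | P3 0-5 | P1 5-7 | P0 7-9 | P2 9-21 |
Completion: P0=9  P1=7  P2=21  P3=5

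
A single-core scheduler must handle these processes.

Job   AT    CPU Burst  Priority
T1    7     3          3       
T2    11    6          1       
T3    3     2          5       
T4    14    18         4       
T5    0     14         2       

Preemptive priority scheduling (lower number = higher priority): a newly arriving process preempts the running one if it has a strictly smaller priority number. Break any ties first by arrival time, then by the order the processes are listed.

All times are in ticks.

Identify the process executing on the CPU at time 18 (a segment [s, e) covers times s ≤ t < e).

Gantt: | T5 0-11 | T2 11-17 | T5 17-20 | T1 20-23 | T4 23-41 | T3 41-43 |
Completion: T1=23  T2=17  T3=43  T4=41  T5=20
Turnaround (C−A): T1=16  T2=6  T3=40  T4=27  T5=20

T5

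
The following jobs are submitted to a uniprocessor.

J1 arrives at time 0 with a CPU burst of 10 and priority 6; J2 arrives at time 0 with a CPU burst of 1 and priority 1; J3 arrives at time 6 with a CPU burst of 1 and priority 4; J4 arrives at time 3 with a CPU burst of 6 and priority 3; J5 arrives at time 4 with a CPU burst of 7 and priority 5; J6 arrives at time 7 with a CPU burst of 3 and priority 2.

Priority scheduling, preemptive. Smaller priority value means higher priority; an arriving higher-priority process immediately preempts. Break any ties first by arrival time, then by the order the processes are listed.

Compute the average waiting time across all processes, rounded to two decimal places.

Timeline: | J2 0-1 | J1 1-3 | J4 3-7 | J6 7-10 | J4 10-12 | J3 12-13 | J5 13-20 | J1 20-28 |
Completion: J1=28  J2=1  J3=13  J4=12  J5=20  J6=10
Waiting times: J1=18, J2=0, J3=6, J4=3, J5=9, J6=0
Average waiting = (18+0+6+3+9+0) / 6 = 36/6 = 6.00

6.00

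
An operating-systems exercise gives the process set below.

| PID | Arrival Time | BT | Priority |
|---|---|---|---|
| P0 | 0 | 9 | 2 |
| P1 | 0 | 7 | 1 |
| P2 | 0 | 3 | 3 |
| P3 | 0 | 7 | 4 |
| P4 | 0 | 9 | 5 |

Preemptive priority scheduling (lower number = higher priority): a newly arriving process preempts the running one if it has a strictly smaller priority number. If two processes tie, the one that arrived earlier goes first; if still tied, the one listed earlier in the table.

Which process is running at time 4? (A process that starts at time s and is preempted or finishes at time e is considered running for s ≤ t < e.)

Timeline: | P1 0-7 | P0 7-16 | P2 16-19 | P3 19-26 | P4 26-35 |
Completion: P0=16  P1=7  P2=19  P3=26  P4=35

P1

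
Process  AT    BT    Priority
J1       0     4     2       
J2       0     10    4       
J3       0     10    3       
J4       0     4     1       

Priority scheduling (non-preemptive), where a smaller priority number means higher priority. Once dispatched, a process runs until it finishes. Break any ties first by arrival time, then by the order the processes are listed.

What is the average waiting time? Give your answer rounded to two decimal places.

Gantt: | J4 0-4 | J1 4-8 | J3 8-18 | J2 18-28 |
Completion: J1=8  J2=28  J3=18  J4=4
Waiting times: J1=4, J2=18, J3=8, J4=0
Average waiting = (4+18+8+0) / 4 = 30/4 = 7.50

7.50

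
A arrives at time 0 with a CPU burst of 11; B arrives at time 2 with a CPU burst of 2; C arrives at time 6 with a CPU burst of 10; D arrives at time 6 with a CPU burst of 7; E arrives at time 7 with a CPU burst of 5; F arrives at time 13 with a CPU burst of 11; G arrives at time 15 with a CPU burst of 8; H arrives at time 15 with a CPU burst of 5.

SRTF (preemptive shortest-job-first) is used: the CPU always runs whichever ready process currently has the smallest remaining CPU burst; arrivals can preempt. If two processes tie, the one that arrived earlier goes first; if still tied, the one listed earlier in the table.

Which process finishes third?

A

Gantt: | A 0-2 | B 2-4 | A 4-7 | E 7-12 | A 12-18 | H 18-23 | D 23-30 | G 30-38 | C 38-48 | F 48-59 |
Completion: A=18  B=4  C=48  D=30  E=12  F=59  G=38  H=23
Turnaround (C−A): A=18  B=2  C=42  D=24  E=5  F=46  G=23  H=8
Finish order: B → E → A → H → D → G → C → F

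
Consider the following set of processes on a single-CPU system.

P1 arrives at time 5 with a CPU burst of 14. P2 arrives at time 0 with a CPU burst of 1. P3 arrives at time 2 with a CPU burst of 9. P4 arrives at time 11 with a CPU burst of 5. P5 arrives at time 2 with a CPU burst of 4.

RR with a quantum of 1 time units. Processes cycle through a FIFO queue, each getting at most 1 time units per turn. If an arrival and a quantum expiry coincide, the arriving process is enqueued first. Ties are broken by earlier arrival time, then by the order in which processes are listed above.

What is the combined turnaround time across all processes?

Schedule: | P2 0-1 | idle 1-2 | P3 2-3 | P5 3-4 | P3 4-5 | P5 5-6 | P1 6-7 | P3 7-8 | P5 8-9 | P1 9-10 | P3 10-11 | P5 11-12 | P1 12-13 | P4 13-14 | P3 14-15 | P1 15-16 | P4 16-17 | P3 17-18 | P1 18-19 | P4 19-20 | P3 20-21 | P1 21-22 | P4 22-23 | P3 23-24 | P1 24-25 | P4 25-26 | P3 26-27 | P1 27-34 |
Completion: P1=34  P2=1  P3=27  P4=26  P5=12
Turnaround = completion − arrival: P1=29, P2=1, P3=25, P4=15, P5=10
Total turnaround = 29 + 1 + 25 + 15 + 10 = 80

80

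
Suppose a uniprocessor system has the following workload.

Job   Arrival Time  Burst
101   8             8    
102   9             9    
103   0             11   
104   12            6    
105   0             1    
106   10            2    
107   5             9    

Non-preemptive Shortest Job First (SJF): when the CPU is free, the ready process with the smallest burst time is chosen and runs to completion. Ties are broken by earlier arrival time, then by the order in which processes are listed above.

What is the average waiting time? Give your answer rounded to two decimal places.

Schedule: | 105 0-1 | 103 1-12 | 106 12-14 | 104 14-20 | 101 20-28 | 107 28-37 | 102 37-46 |
Completion: 101=28  102=46  103=12  104=20  105=1  106=14  107=37
Turnaround (C−A): 101=20  102=37  103=12  104=8  105=1  106=4  107=32
Waiting times: 101=12, 102=28, 103=1, 104=2, 105=0, 106=2, 107=23
Average waiting = (12+28+1+2+0+2+23) / 7 = 68/7 = 9.71

9.71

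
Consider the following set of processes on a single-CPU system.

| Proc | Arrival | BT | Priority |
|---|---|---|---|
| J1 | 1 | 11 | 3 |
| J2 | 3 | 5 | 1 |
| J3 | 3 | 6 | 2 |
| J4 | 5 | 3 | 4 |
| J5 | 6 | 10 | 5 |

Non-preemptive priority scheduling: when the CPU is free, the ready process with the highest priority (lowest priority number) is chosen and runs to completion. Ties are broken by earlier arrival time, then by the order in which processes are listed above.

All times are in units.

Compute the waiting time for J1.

0

Timeline: | idle 0-1 | J1 1-12 | J2 12-17 | J3 17-23 | J4 23-26 | J5 26-36 |
Completion: J1=12  J2=17  J3=23  J4=26  J5=36
Waiting(J1) = turnaround − burst = 11 − 11 = 0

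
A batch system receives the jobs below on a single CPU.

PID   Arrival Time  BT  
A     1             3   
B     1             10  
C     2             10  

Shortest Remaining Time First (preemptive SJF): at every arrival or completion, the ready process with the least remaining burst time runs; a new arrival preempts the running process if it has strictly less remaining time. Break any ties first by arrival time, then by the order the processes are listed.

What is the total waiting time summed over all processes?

Gantt: | idle 0-1 | A 1-4 | B 4-14 | C 14-24 |
Completion: A=4  B=14  C=24
Turnaround (C−A): A=3  B=13  C=22
Waiting = turnaround − burst: A=0, B=3, C=12
Total waiting = 0 + 3 + 12 = 15

15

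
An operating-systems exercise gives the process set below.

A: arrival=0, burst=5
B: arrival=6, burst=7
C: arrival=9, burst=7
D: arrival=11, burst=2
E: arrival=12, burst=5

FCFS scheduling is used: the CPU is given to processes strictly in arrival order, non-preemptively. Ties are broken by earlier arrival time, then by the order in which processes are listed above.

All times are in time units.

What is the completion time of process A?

Timeline: | A 0-5 | idle 5-6 | B 6-13 | C 13-20 | D 20-22 | E 22-27 |
Completion: A=5  B=13  C=20  D=22  E=27
Turnaround (C−A): A=5  B=7  C=11  D=11  E=15

5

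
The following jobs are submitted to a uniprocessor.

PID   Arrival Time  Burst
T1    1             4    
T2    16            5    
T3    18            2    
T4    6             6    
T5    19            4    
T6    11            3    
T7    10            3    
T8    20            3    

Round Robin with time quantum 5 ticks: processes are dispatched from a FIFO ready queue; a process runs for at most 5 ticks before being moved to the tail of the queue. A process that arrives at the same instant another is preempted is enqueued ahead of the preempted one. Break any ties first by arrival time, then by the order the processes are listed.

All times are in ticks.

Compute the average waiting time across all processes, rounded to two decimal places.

Gantt: | idle 0-1 | T1 1-5 | idle 5-6 | T4 6-11 | T7 11-14 | T6 14-17 | T4 17-18 | T2 18-23 | T3 23-25 | T5 25-29 | T8 29-32 |
Completion: T1=5  T2=23  T3=25  T4=18  T5=29  T6=17  T7=14  T8=32
Turnaround (C−A): T1=4  T2=7  T3=7  T4=12  T5=10  T6=6  T7=4  T8=12
Waiting times: T1=0, T2=2, T3=5, T4=6, T5=6, T6=3, T7=1, T8=9
Average waiting = (0+2+5+6+6+3+1+9) / 8 = 32/8 = 4.00

4.00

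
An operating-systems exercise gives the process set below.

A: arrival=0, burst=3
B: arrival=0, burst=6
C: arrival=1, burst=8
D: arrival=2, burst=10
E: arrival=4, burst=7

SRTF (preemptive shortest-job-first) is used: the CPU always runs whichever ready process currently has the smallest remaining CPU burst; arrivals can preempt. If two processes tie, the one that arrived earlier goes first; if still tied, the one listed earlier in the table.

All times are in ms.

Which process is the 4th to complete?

Gantt: | A 0-3 | B 3-9 | E 9-16 | C 16-24 | D 24-34 |
Completion: A=3  B=9  C=24  D=34  E=16
Finish order: A → B → E → C → D

C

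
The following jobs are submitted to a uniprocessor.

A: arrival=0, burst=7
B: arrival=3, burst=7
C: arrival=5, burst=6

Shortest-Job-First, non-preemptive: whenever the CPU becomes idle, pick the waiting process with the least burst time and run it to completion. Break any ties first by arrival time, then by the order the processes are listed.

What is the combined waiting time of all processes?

12

Schedule: | A 0-7 | C 7-13 | B 13-20 |
Completion: A=7  B=20  C=13
Turnaround (C−A): A=7  B=17  C=8
Waiting = turnaround − burst: A=0, B=10, C=2
Total waiting = 0 + 10 + 2 = 12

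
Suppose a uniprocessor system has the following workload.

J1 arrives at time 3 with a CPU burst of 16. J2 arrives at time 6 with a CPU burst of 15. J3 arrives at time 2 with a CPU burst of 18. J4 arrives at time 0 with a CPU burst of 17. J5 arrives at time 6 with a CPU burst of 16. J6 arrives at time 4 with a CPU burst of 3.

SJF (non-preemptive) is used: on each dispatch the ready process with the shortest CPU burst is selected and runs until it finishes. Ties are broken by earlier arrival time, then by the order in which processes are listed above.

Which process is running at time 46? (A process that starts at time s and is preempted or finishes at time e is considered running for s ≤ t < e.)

Gantt: | J4 0-17 | J6 17-20 | J2 20-35 | J1 35-51 | J5 51-67 | J3 67-85 |
Completion: J1=51  J2=35  J3=85  J4=17  J5=67  J6=20

J1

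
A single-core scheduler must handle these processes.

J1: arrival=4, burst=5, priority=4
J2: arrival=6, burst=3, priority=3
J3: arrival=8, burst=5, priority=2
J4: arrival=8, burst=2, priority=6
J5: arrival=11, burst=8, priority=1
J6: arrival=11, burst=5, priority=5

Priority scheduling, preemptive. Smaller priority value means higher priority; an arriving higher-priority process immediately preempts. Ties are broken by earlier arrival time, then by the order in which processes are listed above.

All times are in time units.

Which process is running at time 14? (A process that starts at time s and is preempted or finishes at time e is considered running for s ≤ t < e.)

Schedule: | idle 0-4 | J1 4-6 | J2 6-8 | J3 8-11 | J5 11-19 | J3 19-21 | J2 21-22 | J1 22-25 | J6 25-30 | J4 30-32 |
Completion: J1=25  J2=22  J3=21  J4=32  J5=19  J6=30
Turnaround (C−A): J1=21  J2=16  J3=13  J4=24  J5=8  J6=19

J5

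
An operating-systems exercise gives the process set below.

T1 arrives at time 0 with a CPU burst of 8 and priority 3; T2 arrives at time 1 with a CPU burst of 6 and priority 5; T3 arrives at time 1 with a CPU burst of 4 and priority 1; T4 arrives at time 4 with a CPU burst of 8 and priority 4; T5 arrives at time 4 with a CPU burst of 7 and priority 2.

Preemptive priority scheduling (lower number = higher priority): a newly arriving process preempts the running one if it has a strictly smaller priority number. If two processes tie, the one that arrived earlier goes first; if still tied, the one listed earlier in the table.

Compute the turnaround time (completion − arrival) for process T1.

Schedule: | T1 0-1 | T3 1-5 | T5 5-12 | T1 12-19 | T4 19-27 | T2 27-33 |
Completion: T1=19  T2=33  T3=5  T4=27  T5=12
Turnaround(T1) = completion − arrival = 19 − 0 = 19

19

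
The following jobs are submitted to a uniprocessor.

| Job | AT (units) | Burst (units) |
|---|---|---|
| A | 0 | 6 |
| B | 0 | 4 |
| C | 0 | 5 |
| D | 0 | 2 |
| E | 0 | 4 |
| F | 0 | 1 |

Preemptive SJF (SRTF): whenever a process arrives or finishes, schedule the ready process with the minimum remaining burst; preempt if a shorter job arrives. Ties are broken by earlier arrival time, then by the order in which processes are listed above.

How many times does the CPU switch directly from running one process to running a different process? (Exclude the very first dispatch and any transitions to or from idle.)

Gantt: | F 0-1 | D 1-3 | B 3-7 | E 7-11 | C 11-16 | A 16-22 |
Completion: A=22  B=7  C=16  D=3  E=11  F=1

5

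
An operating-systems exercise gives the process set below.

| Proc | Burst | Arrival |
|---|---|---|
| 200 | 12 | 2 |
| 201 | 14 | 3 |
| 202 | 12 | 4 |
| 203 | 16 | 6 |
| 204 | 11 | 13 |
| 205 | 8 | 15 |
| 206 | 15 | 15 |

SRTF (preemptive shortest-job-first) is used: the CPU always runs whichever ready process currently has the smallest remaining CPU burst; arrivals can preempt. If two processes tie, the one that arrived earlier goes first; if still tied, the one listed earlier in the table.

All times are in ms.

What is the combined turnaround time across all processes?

280

Timeline: | idle 0-2 | 200 2-14 | 204 14-15 | 205 15-23 | 204 23-33 | 202 33-45 | 201 45-59 | 206 59-74 | 203 74-90 |
Completion: 200=14  201=59  202=45  203=90  204=33  205=23  206=74
Turnaround (C−A): 200=12  201=56  202=41  203=84  204=20  205=8  206=59
Turnaround = completion − arrival: 200=12, 201=56, 202=41, 203=84, 204=20, 205=8, 206=59
Total turnaround = 12 + 56 + 41 + 84 + 20 + 8 + 59 = 280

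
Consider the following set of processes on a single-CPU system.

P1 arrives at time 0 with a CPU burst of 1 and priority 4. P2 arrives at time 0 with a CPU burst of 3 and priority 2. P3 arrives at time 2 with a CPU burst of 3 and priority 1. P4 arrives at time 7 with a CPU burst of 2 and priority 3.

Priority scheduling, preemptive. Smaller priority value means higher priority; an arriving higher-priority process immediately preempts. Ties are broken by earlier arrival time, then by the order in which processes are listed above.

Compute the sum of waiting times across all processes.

Timeline: | P2 0-2 | P3 2-5 | P2 5-6 | P1 6-7 | P4 7-9 |
Completion: P1=7  P2=6  P3=5  P4=9
Turnaround (C−A): P1=7  P2=6  P3=3  P4=2
Waiting = turnaround − burst: P1=6, P2=3, P3=0, P4=0
Total waiting = 6 + 3 + 0 + 0 = 9

9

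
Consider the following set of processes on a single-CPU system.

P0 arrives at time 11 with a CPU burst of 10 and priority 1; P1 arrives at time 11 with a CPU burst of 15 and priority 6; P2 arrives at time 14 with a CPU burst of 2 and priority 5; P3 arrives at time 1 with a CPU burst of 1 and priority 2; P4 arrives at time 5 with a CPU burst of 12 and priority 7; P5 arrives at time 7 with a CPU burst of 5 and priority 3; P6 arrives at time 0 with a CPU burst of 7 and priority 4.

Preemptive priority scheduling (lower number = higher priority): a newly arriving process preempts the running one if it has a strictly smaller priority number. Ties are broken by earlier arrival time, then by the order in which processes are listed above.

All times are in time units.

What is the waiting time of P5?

Timeline: | P6 0-1 | P3 1-2 | P6 2-7 | P5 7-11 | P0 11-21 | P5 21-22 | P6 22-23 | P2 23-25 | P1 25-40 | P4 40-52 |
Completion: P0=21  P1=40  P2=25  P3=2  P4=52  P5=22  P6=23
Turnaround (C−A): P0=10  P1=29  P2=11  P3=1  P4=47  P5=15  P6=23
Waiting(P5) = turnaround − burst = 15 − 5 = 10

10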